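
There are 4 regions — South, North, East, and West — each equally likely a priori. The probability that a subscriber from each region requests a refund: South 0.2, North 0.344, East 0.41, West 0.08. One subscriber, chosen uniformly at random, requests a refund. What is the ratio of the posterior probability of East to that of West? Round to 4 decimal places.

Since the prior is uniform, the posterior is proportional to the likelihood:
  South: 0.2
  North: 0.344
  East: 0.41
  West: 0.08
Sum = 1.034.
The ratio is 0.41 / 0.08 (the normalizer cancels) = 5.1250.

5.1250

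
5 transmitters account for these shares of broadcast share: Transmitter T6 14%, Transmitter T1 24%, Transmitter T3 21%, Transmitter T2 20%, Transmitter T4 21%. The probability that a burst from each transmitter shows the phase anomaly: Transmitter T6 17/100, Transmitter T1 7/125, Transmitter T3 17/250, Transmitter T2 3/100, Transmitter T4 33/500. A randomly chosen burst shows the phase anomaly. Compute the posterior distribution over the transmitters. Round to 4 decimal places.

Prior × likelihood for each hypothesis:
  Transmitter T6: 0.14 × 0.17 = 0.0238
  Transmitter T1: 0.24 × 0.056 = 0.01344
  Transmitter T3: 0.21 × 0.068 = 0.01428
  Transmitter T2: 0.2 × 0.03 = 0.006
  Transmitter T4: 0.21 × 0.066 = 0.01386
Total = 0.07138.
P(Transmitter T6 | anomaly) = 0.0238/0.07138 ≈ 0.3334
P(Transmitter T1 | anomaly) = 0.01344/0.07138 ≈ 0.1883
P(Transmitter T3 | anomaly) = 0.01428/0.07138 ≈ 0.2001
P(Transmitter T2 | anomaly) = 0.006/0.07138 ≈ 0.0841
P(Transmitter T4 | anomaly) = 0.01386/0.07138 ≈ 0.1942
(Check: 0.3334+0.1883+0.2001+0.0841+0.1942 = 1.0001.)

Transmitter T6 0.3334, Transmitter T1 0.1883, Transmitter T3 0.2001, Transmitter T2 0.0841, Transmitter T4 0.1942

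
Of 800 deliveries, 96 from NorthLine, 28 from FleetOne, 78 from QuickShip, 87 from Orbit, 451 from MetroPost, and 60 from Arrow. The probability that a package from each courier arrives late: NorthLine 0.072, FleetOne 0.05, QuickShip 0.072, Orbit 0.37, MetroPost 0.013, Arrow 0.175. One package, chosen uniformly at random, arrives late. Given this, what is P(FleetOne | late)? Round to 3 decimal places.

0.022

By Bayes' rule, posterior ∝ prior × likelihood:
  NorthLine: 0.12 × 0.072 = 0.00864
  FleetOne: 0.035 × 0.05 = 0.00175
  QuickShip: 0.0975 × 0.072 = 0.00702
  Orbit: 0.10875 × 0.37 = 0.0402375
  MetroPost: 0.56375 × 0.013 = 0.00732875
  Arrow: 0.075 × 0.175 = 0.013125
Normalizing constant = 0.07810125.
P(FleetOne | evidence) = 0.00175 / 0.07810125 ≈ 0.022.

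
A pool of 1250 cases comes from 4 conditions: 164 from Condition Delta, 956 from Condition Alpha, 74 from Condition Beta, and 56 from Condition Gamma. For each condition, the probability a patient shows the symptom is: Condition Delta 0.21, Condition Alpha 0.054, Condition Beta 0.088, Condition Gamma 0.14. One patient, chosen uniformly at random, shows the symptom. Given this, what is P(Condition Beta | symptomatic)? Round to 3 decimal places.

0.065

Prior × likelihood for each hypothesis:
  Condition Delta: 0.1312 × 0.21 = 0.027552
  Condition Alpha: 0.7648 × 0.054 = 0.0412992
  Condition Beta: 0.0592 × 0.088 = 0.0052096
  Condition Gamma: 0.0448 × 0.14 = 0.006272
Total = 0.0803328.
P(Condition Beta | evidence) = 0.0052096 / 0.0803328 ≈ 0.065.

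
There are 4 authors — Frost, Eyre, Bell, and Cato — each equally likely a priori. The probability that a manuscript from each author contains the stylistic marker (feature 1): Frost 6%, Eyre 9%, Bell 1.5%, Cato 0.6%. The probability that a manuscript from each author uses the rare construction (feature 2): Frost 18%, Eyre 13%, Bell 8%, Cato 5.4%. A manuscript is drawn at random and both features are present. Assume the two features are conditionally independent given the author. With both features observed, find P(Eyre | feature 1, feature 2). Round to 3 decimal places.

0.487

Since the prior is uniform, the posterior is proportional to the likelihood:
  Frost: 0.06 × 0.18 = 0.0108
  Eyre: 0.09 × 0.13 = 0.0117
  Bell: 0.015 × 0.08 = 0.0012
  Cato: 0.006 × 0.054 = 0.000324
Normalizing constant = 0.024024.
P(Eyre | evidence) = 0.0117 / 0.024024 ≈ 0.487.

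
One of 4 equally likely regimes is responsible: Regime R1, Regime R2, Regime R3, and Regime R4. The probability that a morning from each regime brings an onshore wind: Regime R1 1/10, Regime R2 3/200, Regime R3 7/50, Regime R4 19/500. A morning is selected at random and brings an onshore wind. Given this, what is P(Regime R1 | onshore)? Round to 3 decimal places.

Since the prior is uniform, the posterior is proportional to the likelihood:
  Regime R1: 0.1
  Regime R2: 0.015
  Regime R3: 0.14
  Regime R4: 0.038
Sum = 0.293.
P(Regime R1 | evidence) = 0.1 / 0.293 ≈ 0.341.

0.341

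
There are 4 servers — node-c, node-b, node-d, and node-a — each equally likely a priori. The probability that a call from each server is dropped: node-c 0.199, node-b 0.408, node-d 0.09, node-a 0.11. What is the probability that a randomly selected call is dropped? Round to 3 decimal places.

With a uniform prior (1/4 each), posterior ∝ likelihood:
  node-c: 0.199
  node-b: 0.408
  node-d: 0.09
  node-a: 0.11
P(dropped) = (1/4) × (0.199 + 0.408 + 0.09 + 0.11) = 0.807/4 ≈ 0.202.

0.202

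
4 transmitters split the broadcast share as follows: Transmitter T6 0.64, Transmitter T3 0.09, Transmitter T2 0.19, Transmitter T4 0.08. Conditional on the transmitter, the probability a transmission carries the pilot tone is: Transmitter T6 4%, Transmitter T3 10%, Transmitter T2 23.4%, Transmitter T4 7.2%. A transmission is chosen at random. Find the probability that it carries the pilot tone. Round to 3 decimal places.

Unnormalized posteriors (prior × likelihood):
  Transmitter T6: 0.64 × 0.04 = 0.0256
  Transmitter T3: 0.09 × 0.1 = 0.009
  Transmitter T2: 0.19 × 0.234 = 0.04446
  Transmitter T4: 0.08 × 0.072 = 0.00576
P(pilot) = 0.0256 + 0.009 + 0.04446 + 0.00576 = 0.08482 → 0.085.

0.085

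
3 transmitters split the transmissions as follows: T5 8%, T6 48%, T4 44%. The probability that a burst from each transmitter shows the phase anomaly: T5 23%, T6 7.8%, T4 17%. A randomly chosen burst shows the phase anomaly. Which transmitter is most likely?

By Bayes' rule, posterior ∝ prior × likelihood:
  T5: 0.08 × 0.23 = 0.0184
  T6: 0.48 × 0.078 = 0.03744
  T4: 0.44 × 0.17 = 0.0748
Normalizing constant = 0.13064.
Largest term belongs to T4, so T4 is most probable.

T4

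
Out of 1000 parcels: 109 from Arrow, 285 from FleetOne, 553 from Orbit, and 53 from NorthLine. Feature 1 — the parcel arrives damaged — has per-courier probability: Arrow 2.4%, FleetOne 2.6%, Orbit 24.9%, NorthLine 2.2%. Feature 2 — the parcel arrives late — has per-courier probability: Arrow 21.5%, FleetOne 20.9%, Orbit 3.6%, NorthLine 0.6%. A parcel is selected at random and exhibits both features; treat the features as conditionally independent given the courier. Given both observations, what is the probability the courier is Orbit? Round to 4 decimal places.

By Bayes' rule, posterior ∝ prior × likelihood:
  Arrow: 0.109 × 0.024 × 0.215 = 0.00056244
  FleetOne: 0.285 × 0.026 × 0.209 = 0.00154869
  Orbit: 0.553 × 0.249 × 0.036 = 0.004957092
  NorthLine: 0.053 × 0.022 × 0.006 = 0.000006996
Sum = 0.007075218.
P(Orbit | evidence) = 0.004957092 / 0.007075218 ≈ 0.7006.

0.7006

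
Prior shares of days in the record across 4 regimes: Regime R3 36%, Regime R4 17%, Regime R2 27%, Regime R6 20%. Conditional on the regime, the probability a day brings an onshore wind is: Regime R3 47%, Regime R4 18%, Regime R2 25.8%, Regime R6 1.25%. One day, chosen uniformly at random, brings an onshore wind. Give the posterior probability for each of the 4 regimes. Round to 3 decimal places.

Unnormalized posteriors (prior × likelihood):
  Regime R3: 0.36 × 0.47 = 0.1692
  Regime R4: 0.17 × 0.18 = 0.0306
  Regime R2: 0.27 × 0.258 = 0.06966
  Regime R6: 0.2 × 0.0125 = 0.0025
Total = 0.27196.
P(Regime R3 | onshore) = 0.1692/0.27196 ≈ 0.622
P(Regime R4 | onshore) = 0.0306/0.27196 ≈ 0.113
P(Regime R2 | onshore) = 0.06966/0.27196 ≈ 0.256
P(Regime R6 | onshore) = 0.0025/0.27196 ≈ 0.009

Regime R3 0.622, Regime R4 0.113, Regime R2 0.256, Regime R6 0.009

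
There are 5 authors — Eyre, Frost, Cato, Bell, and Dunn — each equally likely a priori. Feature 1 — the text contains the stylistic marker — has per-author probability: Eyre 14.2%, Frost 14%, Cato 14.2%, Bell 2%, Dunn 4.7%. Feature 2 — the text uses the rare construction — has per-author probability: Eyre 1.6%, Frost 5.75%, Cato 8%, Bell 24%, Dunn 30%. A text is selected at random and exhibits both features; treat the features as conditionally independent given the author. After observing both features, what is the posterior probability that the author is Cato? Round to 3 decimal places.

0.280

Since the prior is uniform, the posterior is proportional to the likelihood:
  Eyre: 0.142 × 0.016 = 0.002272
  Frost: 0.14 × 0.0575 = 0.00805
  Cato: 0.142 × 0.08 = 0.01136
  Bell: 0.02 × 0.24 = 0.0048
  Dunn: 0.047 × 0.3 = 0.0141
Sum = 0.040582.
P(Cato | evidence) = 0.01136 / 0.040582 ≈ 0.280.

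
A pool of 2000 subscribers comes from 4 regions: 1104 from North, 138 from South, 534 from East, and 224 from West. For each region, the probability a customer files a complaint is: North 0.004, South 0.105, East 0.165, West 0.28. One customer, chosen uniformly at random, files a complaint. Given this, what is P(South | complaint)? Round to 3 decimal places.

0.085

By Bayes' rule, posterior ∝ prior × likelihood:
  North: 0.552 × 0.004 = 0.002208
  South: 0.069 × 0.105 = 0.007245
  East: 0.267 × 0.165 = 0.044055
  West: 0.112 × 0.28 = 0.03136
Total = 0.084868.
P(South | evidence) = 0.007245 / 0.084868 ≈ 0.085.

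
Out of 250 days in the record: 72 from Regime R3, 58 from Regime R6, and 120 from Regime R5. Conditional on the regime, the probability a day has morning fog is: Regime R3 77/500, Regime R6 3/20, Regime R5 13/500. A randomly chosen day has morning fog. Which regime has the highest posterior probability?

Compute prior × likelihood for every hypothesis:
  Regime R3: 0.288 × 0.154 = 0.044352
  Regime R6: 0.232 × 0.15 = 0.0348
  Regime R5: 0.48 × 0.026 = 0.01248
Normalizing constant = 0.091632.
Largest term belongs to Regime R3, so Regime R3 is most probable.

Regime R3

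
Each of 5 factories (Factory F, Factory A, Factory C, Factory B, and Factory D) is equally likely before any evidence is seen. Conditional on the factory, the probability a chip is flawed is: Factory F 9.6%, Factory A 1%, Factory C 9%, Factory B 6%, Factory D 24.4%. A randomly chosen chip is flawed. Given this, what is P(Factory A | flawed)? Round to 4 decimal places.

0.0200

With a uniform prior (1/5 each), posterior ∝ likelihood:
  Factory F: 0.096
  Factory A: 0.01
  Factory C: 0.09
  Factory B: 0.06
  Factory D: 0.244
Total = 0.5.
P(Factory A | evidence) = 0.01 / 0.5 ≈ 0.0200.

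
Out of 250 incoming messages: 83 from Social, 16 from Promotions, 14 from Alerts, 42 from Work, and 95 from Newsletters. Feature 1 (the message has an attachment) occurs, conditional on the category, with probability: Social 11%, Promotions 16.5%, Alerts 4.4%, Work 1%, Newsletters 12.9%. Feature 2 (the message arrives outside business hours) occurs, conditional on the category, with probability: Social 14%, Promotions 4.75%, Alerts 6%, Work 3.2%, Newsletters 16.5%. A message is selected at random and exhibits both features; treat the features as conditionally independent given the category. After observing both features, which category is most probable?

Newsletters

Unnormalized posteriors (prior × likelihood):
  Social: 0.332 × 0.11 × 0.14 = 0.0051128
  Promotions: 0.064 × 0.165 × 0.0475 = 0.0005016
  Alerts: 0.056 × 0.044 × 0.06 = 0.00014784
  Work: 0.168 × 0.01 × 0.032 = 0.00005376
  Newsletters: 0.38 × 0.129 × 0.165 = 0.0080883
Total = 0.0139043.
Largest term belongs to Newsletters, so Newsletters is most probable.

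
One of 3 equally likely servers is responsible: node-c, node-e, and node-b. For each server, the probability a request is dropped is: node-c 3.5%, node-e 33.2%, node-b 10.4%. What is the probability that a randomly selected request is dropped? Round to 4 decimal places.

Since the prior is uniform, the posterior is proportional to the likelihood:
  node-c: 0.035
  node-e: 0.332
  node-b: 0.104
P(dropped) = (1/3) × (0.035 + 0.332 + 0.104) = 0.471/3 ≈ 0.1570.

0.1570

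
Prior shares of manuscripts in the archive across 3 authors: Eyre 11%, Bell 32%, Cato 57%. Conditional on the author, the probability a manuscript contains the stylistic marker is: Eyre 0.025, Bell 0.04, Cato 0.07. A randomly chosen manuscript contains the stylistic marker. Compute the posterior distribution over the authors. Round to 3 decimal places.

By Bayes' rule, posterior ∝ prior × likelihood:
  Eyre: 0.11 × 0.025 = 0.00275
  Bell: 0.32 × 0.04 = 0.0128
  Cato: 0.57 × 0.07 = 0.0399
Total = 0.05545.
P(Eyre | marker) = 0.00275/0.05545 ≈ 0.050
P(Bell | marker) = 0.0128/0.05545 ≈ 0.231
P(Cato | marker) = 0.0399/0.05545 ≈ 0.720

Eyre 0.050, Bell 0.231, Cato 0.720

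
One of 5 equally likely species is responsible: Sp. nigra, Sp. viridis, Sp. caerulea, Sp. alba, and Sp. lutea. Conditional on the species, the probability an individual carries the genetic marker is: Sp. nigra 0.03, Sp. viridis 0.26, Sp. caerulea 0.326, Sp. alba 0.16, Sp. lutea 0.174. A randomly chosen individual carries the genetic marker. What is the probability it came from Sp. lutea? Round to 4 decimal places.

Since the prior is uniform, the posterior is proportional to the likelihood:
  Sp. nigra: 0.03
  Sp. viridis: 0.26
  Sp. caerulea: 0.326
  Sp. alba: 0.16
  Sp. lutea: 0.174
Total = 0.95.
P(Sp. lutea | evidence) = 0.174 / 0.95 ≈ 0.1832.

0.1832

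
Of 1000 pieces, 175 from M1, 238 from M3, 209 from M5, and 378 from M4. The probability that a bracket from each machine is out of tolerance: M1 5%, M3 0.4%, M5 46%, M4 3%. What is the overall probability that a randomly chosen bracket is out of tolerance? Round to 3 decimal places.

Prior × likelihood for each hypothesis:
  M1: 0.175 × 0.05 = 0.00875
  M3: 0.238 × 0.004 = 0.000952
  M5: 0.209 × 0.46 = 0.09614
  M4: 0.378 × 0.03 = 0.01134
P(oversize) = 0.00875 + 0.000952 + 0.09614 + 0.01134 = 0.117182 → 0.117.

0.117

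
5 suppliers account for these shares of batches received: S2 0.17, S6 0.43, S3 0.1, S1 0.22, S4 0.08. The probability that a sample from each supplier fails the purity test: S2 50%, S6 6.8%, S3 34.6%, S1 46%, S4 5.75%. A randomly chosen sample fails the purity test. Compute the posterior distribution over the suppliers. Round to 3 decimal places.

Prior × likelihood for each hypothesis:
  S2: 0.17 × 0.5 = 0.085
  S6: 0.43 × 0.068 = 0.02924
  S3: 0.1 × 0.346 = 0.0346
  S1: 0.22 × 0.46 = 0.1012
  S4: 0.08 × 0.0575 = 0.0046
Normalizing constant = 0.25464.
P(S2 | off-spec) = 0.085/0.25464 ≈ 0.334
P(S6 | off-spec) = 0.02924/0.25464 ≈ 0.115
P(S3 | off-spec) = 0.0346/0.25464 ≈ 0.136
P(S1 | off-spec) = 0.1012/0.25464 ≈ 0.397
P(S4 | off-spec) = 0.0046/0.25464 ≈ 0.018
(Check: 0.334+0.115+0.136+0.397+0.018 = 1.000.)

S2 0.334, S6 0.115, S3 0.136, S1 0.397, S4 0.018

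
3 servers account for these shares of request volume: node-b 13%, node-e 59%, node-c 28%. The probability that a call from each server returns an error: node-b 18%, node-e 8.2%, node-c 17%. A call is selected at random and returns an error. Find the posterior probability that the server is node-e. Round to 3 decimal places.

By Bayes' rule, posterior ∝ prior × likelihood:
  node-b: 0.13 × 0.18 = 0.0234
  node-e: 0.59 × 0.082 = 0.04838
  node-c: 0.28 × 0.17 = 0.0476
Sum = 0.11938.
P(node-e | evidence) = 0.04838 / 0.11938 ≈ 0.405.

0.405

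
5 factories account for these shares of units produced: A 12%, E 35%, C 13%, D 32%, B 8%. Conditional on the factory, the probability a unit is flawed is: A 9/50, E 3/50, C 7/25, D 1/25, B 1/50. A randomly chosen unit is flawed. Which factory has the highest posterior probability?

C

By Bayes' rule, posterior ∝ prior × likelihood:
  A: 0.12 × 0.18 = 0.0216
  E: 0.35 × 0.06 = 0.021
  C: 0.13 × 0.28 = 0.0364
  D: 0.32 × 0.04 = 0.0128
  B: 0.08 × 0.02 = 0.0016
Sum = 0.0934.
Largest term belongs to C, so C is most probable.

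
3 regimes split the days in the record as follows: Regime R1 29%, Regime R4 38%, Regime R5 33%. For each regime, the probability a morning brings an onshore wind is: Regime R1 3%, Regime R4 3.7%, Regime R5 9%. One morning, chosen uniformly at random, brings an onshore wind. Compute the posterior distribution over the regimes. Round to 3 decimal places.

Regime R1 0.166, Regime R4 0.268, Regime R5 0.566

Prior × likelihood for each hypothesis:
  Regime R1: 0.29 × 0.03 = 0.0087
  Regime R4: 0.38 × 0.037 = 0.01406
  Regime R5: 0.33 × 0.09 = 0.0297
Sum = 0.05246.
P(Regime R1 | onshore) = 0.0087/0.05246 ≈ 0.166
P(Regime R4 | onshore) = 0.01406/0.05246 ≈ 0.268
P(Regime R5 | onshore) = 0.0297/0.05246 ≈ 0.566
(Check: 0.166+0.268+0.566 = 1.000.)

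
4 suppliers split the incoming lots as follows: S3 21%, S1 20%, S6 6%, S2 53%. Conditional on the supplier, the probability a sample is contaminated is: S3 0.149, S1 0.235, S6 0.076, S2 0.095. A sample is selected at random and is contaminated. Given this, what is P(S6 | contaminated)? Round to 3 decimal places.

0.034

Compute prior × likelihood for every hypothesis:
  S3: 0.21 × 0.149 = 0.03129
  S1: 0.2 × 0.235 = 0.047
  S6: 0.06 × 0.076 = 0.00456
  S2: 0.53 × 0.095 = 0.05035
Normalizing constant = 0.1332.
P(S6 | evidence) = 0.00456 / 0.1332 ≈ 0.034.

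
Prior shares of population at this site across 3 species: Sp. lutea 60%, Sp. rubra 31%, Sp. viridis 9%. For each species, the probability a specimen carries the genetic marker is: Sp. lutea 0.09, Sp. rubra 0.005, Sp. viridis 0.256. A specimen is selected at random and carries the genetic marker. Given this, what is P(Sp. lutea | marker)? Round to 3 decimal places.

Compute prior × likelihood for every hypothesis:
  Sp. lutea: 0.6 × 0.09 = 0.054
  Sp. rubra: 0.31 × 0.005 = 0.00155
  Sp. viridis: 0.09 × 0.256 = 0.02304
Sum = 0.07859.
P(Sp. lutea | evidence) = 0.054 / 0.07859 ≈ 0.687.

0.687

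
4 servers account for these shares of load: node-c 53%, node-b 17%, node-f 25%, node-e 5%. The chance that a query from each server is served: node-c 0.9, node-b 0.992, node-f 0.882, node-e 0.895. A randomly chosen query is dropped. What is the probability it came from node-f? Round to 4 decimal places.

Taking complements, P(dropped | each) = node-c 0.1, node-b 0.008, node-f 0.118, node-e 0.105.
Compute prior × likelihood for every hypothesis:
  node-c: 0.53 × 0.1 = 0.053
  node-b: 0.17 × 0.008 = 0.00136
  node-f: 0.25 × 0.118 = 0.0295
  node-e: 0.05 × 0.105 = 0.00525
Normalizing constant = 0.08911.
P(node-f | evidence) = 0.0295 / 0.08911 ≈ 0.3311.

0.3311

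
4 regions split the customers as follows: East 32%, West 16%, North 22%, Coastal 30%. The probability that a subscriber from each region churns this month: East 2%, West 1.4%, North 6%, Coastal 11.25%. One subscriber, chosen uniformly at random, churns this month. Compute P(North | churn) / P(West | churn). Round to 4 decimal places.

Unnormalized posteriors (prior × likelihood):
  East: 0.32 × 0.02 = 0.0064
  West: 0.16 × 0.014 = 0.00224
  North: 0.22 × 0.06 = 0.0132
  Coastal: 0.3 × 0.1125 = 0.03375
Sum = 0.05559.
The ratio is 0.0132 / 0.00224 (the normalizer cancels) = 5.8929.

5.8929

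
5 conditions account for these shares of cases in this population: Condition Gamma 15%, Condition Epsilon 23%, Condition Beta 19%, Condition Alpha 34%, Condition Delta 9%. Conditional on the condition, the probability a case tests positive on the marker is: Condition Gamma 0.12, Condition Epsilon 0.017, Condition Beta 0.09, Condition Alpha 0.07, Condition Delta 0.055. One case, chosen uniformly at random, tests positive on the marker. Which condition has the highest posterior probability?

By Bayes' rule, posterior ∝ prior × likelihood:
  Condition Gamma: 0.15 × 0.12 = 0.018
  Condition Epsilon: 0.23 × 0.017 = 0.00391
  Condition Beta: 0.19 × 0.09 = 0.0171
  Condition Alpha: 0.34 × 0.07 = 0.0238
  Condition Delta: 0.09 × 0.055 = 0.00495
Normalizing constant = 0.06776.
Largest term belongs to Condition Alpha, so Condition Alpha is most probable.

Condition Alpha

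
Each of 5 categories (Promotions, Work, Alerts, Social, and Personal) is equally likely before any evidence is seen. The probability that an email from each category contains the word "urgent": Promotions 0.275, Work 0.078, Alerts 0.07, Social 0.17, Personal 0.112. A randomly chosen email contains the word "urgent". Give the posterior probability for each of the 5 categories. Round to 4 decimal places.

With a uniform prior (1/5 each), posterior ∝ likelihood:
  Promotions: 0.275
  Work: 0.078
  Alerts: 0.07
  Social: 0.17
  Personal: 0.112
Normalizing constant = 0.705.
P(Promotions | urgent-flag) = 0.275/0.705 ≈ 0.3901
P(Work | urgent-flag) = 0.078/0.705 ≈ 0.1106
P(Alerts | urgent-flag) = 0.07/0.705 ≈ 0.0993
P(Social | urgent-flag) = 0.17/0.705 ≈ 0.2411
P(Personal | urgent-flag) = 0.112/0.705 ≈ 0.1589

Promotions 0.3901, Work 0.1106, Alerts 0.0993, Social 0.2411, Personal 0.1589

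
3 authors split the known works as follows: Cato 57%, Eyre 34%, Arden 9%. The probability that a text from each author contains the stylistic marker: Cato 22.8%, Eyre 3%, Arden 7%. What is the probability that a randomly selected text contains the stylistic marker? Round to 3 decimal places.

0.146

By Bayes' rule, posterior ∝ prior × likelihood:
  Cato: 0.57 × 0.228 = 0.12996
  Eyre: 0.34 × 0.03 = 0.0102
  Arden: 0.09 × 0.07 = 0.0063
P(marker) = 0.12996 + 0.0102 + 0.0063 = 0.14646 → 0.146.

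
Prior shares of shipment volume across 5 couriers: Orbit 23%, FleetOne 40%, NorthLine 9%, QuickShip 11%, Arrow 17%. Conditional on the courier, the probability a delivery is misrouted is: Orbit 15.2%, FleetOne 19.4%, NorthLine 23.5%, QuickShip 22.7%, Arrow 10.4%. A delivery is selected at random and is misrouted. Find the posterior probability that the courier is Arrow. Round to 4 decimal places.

0.1002

Unnormalized posteriors (prior × likelihood):
  Orbit: 0.23 × 0.152 = 0.03496
  FleetOne: 0.4 × 0.194 = 0.0776
  NorthLine: 0.09 × 0.235 = 0.02115
  QuickShip: 0.11 × 0.227 = 0.02497
  Arrow: 0.17 × 0.104 = 0.01768
Normalizing constant = 0.17636.
P(Arrow | evidence) = 0.01768 / 0.17636 ≈ 0.1002.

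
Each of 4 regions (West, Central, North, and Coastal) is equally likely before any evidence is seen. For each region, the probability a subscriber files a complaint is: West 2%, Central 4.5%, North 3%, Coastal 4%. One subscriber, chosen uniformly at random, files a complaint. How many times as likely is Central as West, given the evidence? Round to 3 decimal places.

2.250

With a uniform prior (1/4 each), posterior ∝ likelihood:
  West: 0.02
  Central: 0.045
  North: 0.03
  Coastal: 0.04
Normalizing constant = 0.135.
The ratio is 0.045 / 0.02 (the normalizer cancels) = 2.250.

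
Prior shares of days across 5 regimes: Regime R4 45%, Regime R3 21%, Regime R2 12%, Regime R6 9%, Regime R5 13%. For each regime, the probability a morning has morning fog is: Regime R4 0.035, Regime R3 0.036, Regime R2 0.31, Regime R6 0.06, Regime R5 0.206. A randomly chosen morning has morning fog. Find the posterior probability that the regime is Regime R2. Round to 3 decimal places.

Unnormalized posteriors (prior × likelihood):
  Regime R4: 0.45 × 0.035 = 0.01575
  Regime R3: 0.21 × 0.036 = 0.00756
  Regime R2: 0.12 × 0.31 = 0.0372
  Regime R6: 0.09 × 0.06 = 0.0054
  Regime R5: 0.13 × 0.206 = 0.02678
Sum = 0.09269.
P(Regime R2 | evidence) = 0.0372 / 0.09269 ≈ 0.401.

0.401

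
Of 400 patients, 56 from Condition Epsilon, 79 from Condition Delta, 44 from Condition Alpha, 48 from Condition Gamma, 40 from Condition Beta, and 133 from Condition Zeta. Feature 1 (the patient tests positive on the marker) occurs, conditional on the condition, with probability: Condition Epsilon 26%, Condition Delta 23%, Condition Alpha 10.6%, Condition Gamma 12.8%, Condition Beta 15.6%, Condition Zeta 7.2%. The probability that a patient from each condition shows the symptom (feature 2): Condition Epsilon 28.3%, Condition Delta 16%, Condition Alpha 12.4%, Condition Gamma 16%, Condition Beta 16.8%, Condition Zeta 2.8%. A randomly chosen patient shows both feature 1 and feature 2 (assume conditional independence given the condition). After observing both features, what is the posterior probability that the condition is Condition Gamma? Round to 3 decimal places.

Compute prior × likelihood for every hypothesis:
  Condition Epsilon: 0.14 × 0.26 × 0.283 = 0.0103012
  Condition Delta: 0.1975 × 0.23 × 0.16 = 0.007268
  Condition Alpha: 0.11 × 0.106 × 0.124 = 0.00144584
  Condition Gamma: 0.12 × 0.128 × 0.16 = 0.0024576
  Condition Beta: 0.1 × 0.156 × 0.168 = 0.0026208
  Condition Zeta: 0.3325 × 0.072 × 0.028 = 0.00067032
Sum = 0.02476376.
P(Condition Gamma | evidence) = 0.0024576 / 0.02476376 ≈ 0.099.

0.099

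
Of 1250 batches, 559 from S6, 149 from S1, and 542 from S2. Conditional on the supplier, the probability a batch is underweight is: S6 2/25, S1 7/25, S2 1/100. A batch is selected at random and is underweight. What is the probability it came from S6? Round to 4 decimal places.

Prior × likelihood for each hypothesis:
  S6: 0.4472 × 0.08 = 0.035776
  S1: 0.1192 × 0.28 = 0.033376
  S2: 0.4336 × 0.01 = 0.004336
Sum = 0.073488.
P(S6 | evidence) = 0.035776 / 0.073488 ≈ 0.4868.

0.4868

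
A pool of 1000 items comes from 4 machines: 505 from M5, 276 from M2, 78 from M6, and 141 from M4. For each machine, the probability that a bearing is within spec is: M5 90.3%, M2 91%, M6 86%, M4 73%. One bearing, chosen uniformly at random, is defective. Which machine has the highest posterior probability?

Taking complements, P(defective | each) = M5 0.097, M2 0.09, M6 0.14, M4 0.27.
Unnormalized posteriors (prior × likelihood):
  M5: 0.505 × 0.097 = 0.048985
  M2: 0.276 × 0.09 = 0.02484
  M6: 0.078 × 0.14 = 0.01092
  M4: 0.141 × 0.27 = 0.03807
Normalizing constant = 0.122815.
Largest term belongs to M5, so M5 is most probable.

M5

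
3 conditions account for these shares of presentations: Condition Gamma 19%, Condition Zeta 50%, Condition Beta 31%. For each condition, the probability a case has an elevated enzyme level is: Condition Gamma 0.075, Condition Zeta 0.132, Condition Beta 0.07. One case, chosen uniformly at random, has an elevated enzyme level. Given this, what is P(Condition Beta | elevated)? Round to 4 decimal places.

Unnormalized posteriors (prior × likelihood):
  Condition Gamma: 0.19 × 0.075 = 0.01425
  Condition Zeta: 0.5 × 0.132 = 0.066
  Condition Beta: 0.31 × 0.07 = 0.0217
Total = 0.10195.
P(Condition Beta | evidence) = 0.0217 / 0.10195 ≈ 0.2128.

0.2128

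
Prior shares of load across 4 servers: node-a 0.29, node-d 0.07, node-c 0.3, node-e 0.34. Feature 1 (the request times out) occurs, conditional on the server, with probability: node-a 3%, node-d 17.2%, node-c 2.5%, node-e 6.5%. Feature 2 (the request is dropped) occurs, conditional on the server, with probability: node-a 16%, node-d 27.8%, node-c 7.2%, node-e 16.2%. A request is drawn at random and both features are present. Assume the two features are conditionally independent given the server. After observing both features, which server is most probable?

node-e

Prior × likelihood for each hypothesis:
  node-a: 0.29 × 0.03 × 0.16 = 0.001392
  node-d: 0.07 × 0.172 × 0.278 = 0.00334712
  node-c: 0.3 × 0.025 × 0.072 = 0.00054
  node-e: 0.34 × 0.065 × 0.162 = 0.0035802
Sum = 0.00885932.
Largest term belongs to node-e, so node-e is most probable.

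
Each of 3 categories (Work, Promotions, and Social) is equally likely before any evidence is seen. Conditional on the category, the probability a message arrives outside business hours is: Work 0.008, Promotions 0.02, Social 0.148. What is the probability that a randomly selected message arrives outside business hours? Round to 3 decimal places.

Since the prior is uniform, the posterior is proportional to the likelihood:
  Work: 0.008
  Promotions: 0.02
  Social: 0.148
P(off-hours) = (1/3) × (0.008 + 0.02 + 0.148) = 0.176/3 ≈ 0.059.

0.059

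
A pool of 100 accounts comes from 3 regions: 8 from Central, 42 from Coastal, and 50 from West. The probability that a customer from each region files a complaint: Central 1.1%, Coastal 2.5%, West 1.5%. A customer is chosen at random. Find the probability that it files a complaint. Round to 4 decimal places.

Compute prior × likelihood for every hypothesis:
  Central: 0.08 × 0.011 = 0.00088
  Coastal: 0.42 × 0.025 = 0.0105
  West: 0.5 × 0.015 = 0.0075
P(complaint) = 0.00088 + 0.0105 + 0.0075 = 0.01888 → 0.0189.

0.0189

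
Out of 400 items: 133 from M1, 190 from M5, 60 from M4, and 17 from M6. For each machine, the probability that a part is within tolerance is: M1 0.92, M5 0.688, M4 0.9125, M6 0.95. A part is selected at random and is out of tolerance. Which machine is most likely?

M5

Taking complements, P(oversize | each) = M1 0.08, M5 0.312, M4 0.0875, M6 0.05.
Compute prior × likelihood for every hypothesis:
  M1: 0.3325 × 0.08 = 0.0266
  M5: 0.475 × 0.312 = 0.1482
  M4: 0.15 × 0.0875 = 0.013125
  M6: 0.0425 × 0.05 = 0.002125
Total = 0.19005.
Largest term belongs to M5, so M5 is most probable.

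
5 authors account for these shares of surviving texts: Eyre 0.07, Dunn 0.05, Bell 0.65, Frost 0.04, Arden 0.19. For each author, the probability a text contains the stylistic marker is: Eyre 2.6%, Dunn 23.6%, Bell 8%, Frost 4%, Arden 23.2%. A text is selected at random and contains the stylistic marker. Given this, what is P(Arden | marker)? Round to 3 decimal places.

0.396

By Bayes' rule, posterior ∝ prior × likelihood:
  Eyre: 0.07 × 0.026 = 0.00182
  Dunn: 0.05 × 0.236 = 0.0118
  Bell: 0.65 × 0.08 = 0.052
  Frost: 0.04 × 0.04 = 0.0016
  Arden: 0.19 × 0.232 = 0.04408
Total = 0.1113.
P(Arden | evidence) = 0.04408 / 0.1113 ≈ 0.396.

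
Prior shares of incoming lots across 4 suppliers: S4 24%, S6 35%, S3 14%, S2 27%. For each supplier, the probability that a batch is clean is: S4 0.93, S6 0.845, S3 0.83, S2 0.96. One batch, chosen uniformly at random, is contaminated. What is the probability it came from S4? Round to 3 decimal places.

Taking complements, P(contaminated | each) = S4 0.07, S6 0.155, S3 0.17, S2 0.04.
Unnormalized posteriors (prior × likelihood):
  S4: 0.24 × 0.07 = 0.0168
  S6: 0.35 × 0.155 = 0.05425
  S3: 0.14 × 0.17 = 0.0238
  S2: 0.27 × 0.04 = 0.0108
Total = 0.10565.
P(S4 | evidence) = 0.0168 / 0.10565 ≈ 0.159.

0.159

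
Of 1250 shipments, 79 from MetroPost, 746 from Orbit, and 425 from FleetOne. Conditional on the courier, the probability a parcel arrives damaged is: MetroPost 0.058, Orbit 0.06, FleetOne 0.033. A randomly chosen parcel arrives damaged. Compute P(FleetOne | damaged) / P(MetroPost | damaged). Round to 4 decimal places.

Prior × likelihood for each hypothesis:
  MetroPost: 0.0632 × 0.058 = 0.0036656
  Orbit: 0.5968 × 0.06 = 0.035808
  FleetOne: 0.34 × 0.033 = 0.01122
Sum = 0.0506936.
The ratio is 0.01122 / 0.0036656 (the normalizer cancels) = 3.0609.

3.0609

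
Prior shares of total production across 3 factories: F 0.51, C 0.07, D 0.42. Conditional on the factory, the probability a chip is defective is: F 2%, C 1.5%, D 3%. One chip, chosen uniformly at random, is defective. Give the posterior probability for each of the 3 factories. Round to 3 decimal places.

Compute prior × likelihood for every hypothesis:
  F: 0.51 × 0.02 = 0.0102
  C: 0.07 × 0.015 = 0.00105
  D: 0.42 × 0.03 = 0.0126
Sum = 0.02385.
P(F | defective) = 0.0102/0.02385 ≈ 0.428
P(C | defective) = 0.00105/0.02385 ≈ 0.044
P(D | defective) = 0.0126/0.02385 ≈ 0.528

F 0.428, C 0.044, D 0.528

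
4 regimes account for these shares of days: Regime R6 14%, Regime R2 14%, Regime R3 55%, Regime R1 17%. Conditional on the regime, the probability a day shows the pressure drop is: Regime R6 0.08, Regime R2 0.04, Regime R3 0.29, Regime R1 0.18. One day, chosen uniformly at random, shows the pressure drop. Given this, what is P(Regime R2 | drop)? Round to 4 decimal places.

Unnormalized posteriors (prior × likelihood):
  Regime R6: 0.14 × 0.08 = 0.0112
  Regime R2: 0.14 × 0.04 = 0.0056
  Regime R3: 0.55 × 0.29 = 0.1595
  Regime R1: 0.17 × 0.18 = 0.0306
Normalizing constant = 0.2069.
P(Regime R2 | evidence) = 0.0056 / 0.2069 ≈ 0.0271.

0.0271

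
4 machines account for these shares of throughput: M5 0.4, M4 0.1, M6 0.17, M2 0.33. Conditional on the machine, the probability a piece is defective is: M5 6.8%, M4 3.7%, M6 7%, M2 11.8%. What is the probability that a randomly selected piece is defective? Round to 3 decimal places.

Compute prior × likelihood for every hypothesis:
  M5: 0.4 × 0.068 = 0.0272
  M4: 0.1 × 0.037 = 0.0037
  M6: 0.17 × 0.07 = 0.0119
  M2: 0.33 × 0.118 = 0.03894
P(defective) = 0.0272 + 0.0037 + 0.0119 + 0.03894 = 0.08174 → 0.082.

0.082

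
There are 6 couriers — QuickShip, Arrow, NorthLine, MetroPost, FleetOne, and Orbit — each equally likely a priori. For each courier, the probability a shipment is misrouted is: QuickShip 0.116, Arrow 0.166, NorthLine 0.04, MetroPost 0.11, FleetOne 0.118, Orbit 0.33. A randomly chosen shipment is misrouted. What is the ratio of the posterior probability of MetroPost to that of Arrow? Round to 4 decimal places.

Since the prior is uniform, the posterior is proportional to the likelihood:
  QuickShip: 0.116
  Arrow: 0.166
  NorthLine: 0.04
  MetroPost: 0.11
  FleetOne: 0.118
  Orbit: 0.33
Total = 0.88.
The ratio is 0.11 / 0.166 (the normalizer cancels) = 0.6627.

0.6627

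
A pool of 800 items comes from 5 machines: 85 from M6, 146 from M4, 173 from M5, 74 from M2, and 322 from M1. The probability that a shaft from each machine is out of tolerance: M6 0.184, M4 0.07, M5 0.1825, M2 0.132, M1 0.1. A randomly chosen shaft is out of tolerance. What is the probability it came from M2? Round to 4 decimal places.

0.0983

Prior × likelihood for each hypothesis:
  M6: 0.10625 × 0.184 = 0.01955
  M4: 0.1825 × 0.07 = 0.012775
  M5: 0.21625 × 0.1825 = 0.039465625
  M2: 0.0925 × 0.132 = 0.01221
  M1: 0.4025 × 0.1 = 0.04025
Normalizing constant = 0.124250625.
P(M2 | evidence) = 0.01221 / 0.124250625 ≈ 0.0983.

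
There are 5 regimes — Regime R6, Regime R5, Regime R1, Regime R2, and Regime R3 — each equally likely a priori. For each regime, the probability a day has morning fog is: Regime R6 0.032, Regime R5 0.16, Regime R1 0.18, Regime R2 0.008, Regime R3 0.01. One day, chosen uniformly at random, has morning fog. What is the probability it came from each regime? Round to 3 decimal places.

Regime R6 0.082, Regime R5 0.410, Regime R1 0.462, Regime R2 0.021, Regime R3 0.026

Since the prior is uniform, the posterior is proportional to the likelihood:
  Regime R6: 0.032
  Regime R5: 0.16
  Regime R1: 0.18
  Regime R2: 0.008
  Regime R3: 0.01
Normalizing constant = 0.39.
P(Regime R6 | fog) = 0.032/0.39 ≈ 0.082
P(Regime R5 | fog) = 0.16/0.39 ≈ 0.410
P(Regime R1 | fog) = 0.18/0.39 ≈ 0.462
P(Regime R2 | fog) = 0.008/0.39 ≈ 0.021
P(Regime R3 | fog) = 0.01/0.39 ≈ 0.026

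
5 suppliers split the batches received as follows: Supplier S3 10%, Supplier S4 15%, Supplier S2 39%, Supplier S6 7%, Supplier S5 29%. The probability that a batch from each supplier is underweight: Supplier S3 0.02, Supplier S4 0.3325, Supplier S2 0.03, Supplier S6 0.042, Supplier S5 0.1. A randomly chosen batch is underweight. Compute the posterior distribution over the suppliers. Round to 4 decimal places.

Prior × likelihood for each hypothesis:
  Supplier S3: 0.1 × 0.02 = 0.002
  Supplier S4: 0.15 × 0.3325 = 0.049875
  Supplier S2: 0.39 × 0.03 = 0.0117
  Supplier S6: 0.07 × 0.042 = 0.00294
  Supplier S5: 0.29 × 0.1 = 0.029
Total = 0.095515.
P(Supplier S3 | underweight) = 0.002/0.095515 ≈ 0.0209
P(Supplier S4 | underweight) = 0.049875/0.095515 ≈ 0.5222
P(Supplier S2 | underweight) = 0.0117/0.095515 ≈ 0.1225
P(Supplier S6 | underweight) = 0.00294/0.095515 ≈ 0.0308
P(Supplier S5 | underweight) = 0.029/0.095515 ≈ 0.3036
(Check: 0.0209+0.5222+0.1225+0.0308+0.3036 = 1.0000.)

Supplier S3 0.0209, Supplier S4 0.5222, Supplier S2 0.1225, Supplier S6 0.0308, Supplier S5 0.3036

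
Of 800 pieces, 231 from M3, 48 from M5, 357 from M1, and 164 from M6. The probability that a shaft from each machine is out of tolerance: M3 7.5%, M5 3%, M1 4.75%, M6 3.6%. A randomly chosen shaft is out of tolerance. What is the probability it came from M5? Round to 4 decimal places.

0.0346

Unnormalized posteriors (prior × likelihood):
  M3: 0.28875 × 0.075 = 0.02165625
  M5: 0.06 × 0.03 = 0.0018
  M1: 0.44625 × 0.0475 = 0.021196875
  M6: 0.205 × 0.036 = 0.00738
Normalizing constant = 0.052033125.
P(M5 | evidence) = 0.0018 / 0.052033125 ≈ 0.0346.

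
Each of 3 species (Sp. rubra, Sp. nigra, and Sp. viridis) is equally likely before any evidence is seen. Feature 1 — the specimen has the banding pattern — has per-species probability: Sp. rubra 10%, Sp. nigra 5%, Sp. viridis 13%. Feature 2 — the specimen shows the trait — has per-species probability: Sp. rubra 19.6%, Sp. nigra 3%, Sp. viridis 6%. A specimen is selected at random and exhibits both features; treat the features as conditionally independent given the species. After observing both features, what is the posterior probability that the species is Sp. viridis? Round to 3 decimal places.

With a uniform prior (1/3 each), posterior ∝ likelihood:
  Sp. rubra: 0.1 × 0.196 = 0.0196
  Sp. nigra: 0.05 × 0.03 = 0.0015
  Sp. viridis: 0.13 × 0.06 = 0.0078
Normalizing constant = 0.0289.
P(Sp. viridis | evidence) = 0.0078 / 0.0289 ≈ 0.270.

0.270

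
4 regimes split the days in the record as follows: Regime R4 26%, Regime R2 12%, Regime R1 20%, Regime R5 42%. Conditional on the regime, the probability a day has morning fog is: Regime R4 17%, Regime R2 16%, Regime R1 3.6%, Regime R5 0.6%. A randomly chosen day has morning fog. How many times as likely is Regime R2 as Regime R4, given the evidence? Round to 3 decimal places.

0.434

Compute prior × likelihood for every hypothesis:
  Regime R4: 0.26 × 0.17 = 0.0442
  Regime R2: 0.12 × 0.16 = 0.0192
  Regime R1: 0.2 × 0.036 = 0.0072
  Regime R5: 0.42 × 0.006 = 0.00252
Sum = 0.07312.
The ratio is 0.0192 / 0.0442 (the normalizer cancels) = 0.434.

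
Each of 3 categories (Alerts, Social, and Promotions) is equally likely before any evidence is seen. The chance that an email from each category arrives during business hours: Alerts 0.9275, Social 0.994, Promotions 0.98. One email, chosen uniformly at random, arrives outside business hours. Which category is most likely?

Taking complements, P(off-hours | each) = Alerts 0.0725, Social 0.006, Promotions 0.02.
With a uniform prior (1/3 each), posterior ∝ likelihood:
  Alerts: 0.0725
  Social: 0.006
  Promotions: 0.02
Total = 0.0985.
Largest term belongs to Alerts, so Alerts is most probable.

Alerts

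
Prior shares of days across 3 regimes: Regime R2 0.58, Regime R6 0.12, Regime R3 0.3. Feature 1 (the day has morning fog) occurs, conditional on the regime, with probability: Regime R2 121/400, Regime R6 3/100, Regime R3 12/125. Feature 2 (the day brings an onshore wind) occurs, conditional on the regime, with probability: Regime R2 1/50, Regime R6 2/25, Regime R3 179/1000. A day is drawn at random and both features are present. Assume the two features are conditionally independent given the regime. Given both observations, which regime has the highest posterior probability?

By Bayes' rule, posterior ∝ prior × likelihood:
  Regime R2: 0.58 × 0.3025 × 0.02 = 0.003509
  Regime R6: 0.12 × 0.03 × 0.08 = 0.000288
  Regime R3: 0.3 × 0.096 × 0.179 = 0.0051552
Normalizing constant = 0.0089522.
Largest term belongs to Regime R3, so Regime R3 is most probable.

Regime R3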